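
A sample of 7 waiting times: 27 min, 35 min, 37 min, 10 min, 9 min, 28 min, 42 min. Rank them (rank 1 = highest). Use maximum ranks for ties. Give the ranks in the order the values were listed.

Sorted (descending): 42, 37, 35, 28, 27, 10, 9
No ties — each value takes its position as its rank.

5, 3, 2, 6, 7, 4, 1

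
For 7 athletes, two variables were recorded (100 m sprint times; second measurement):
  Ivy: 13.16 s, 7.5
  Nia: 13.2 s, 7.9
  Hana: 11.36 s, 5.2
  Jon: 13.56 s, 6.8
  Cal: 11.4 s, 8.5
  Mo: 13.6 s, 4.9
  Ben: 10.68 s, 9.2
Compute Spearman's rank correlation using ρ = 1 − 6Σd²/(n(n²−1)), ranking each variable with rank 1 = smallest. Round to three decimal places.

-0.607

Ranks of variable 1: 4, 5, 2, 6, 3, 7, 1
Ranks of variable 2: 4, 5, 2, 3, 6, 1, 7
d = r₁ − r₂: 0, 0, 0, 3, -3, 6, -6
d²: 0, 0, 0, 9, 9, 36, 36; Σd² = 90
ρ = 1 − 6·90/(7·48) = 1 − 540/336 = -0.607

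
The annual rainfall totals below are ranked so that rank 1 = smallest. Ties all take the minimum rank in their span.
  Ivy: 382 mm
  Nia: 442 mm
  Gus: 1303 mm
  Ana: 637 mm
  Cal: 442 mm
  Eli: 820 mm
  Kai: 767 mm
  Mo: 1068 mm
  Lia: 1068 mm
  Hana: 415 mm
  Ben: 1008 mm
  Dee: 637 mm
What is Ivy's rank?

1

Sorted (ascending): 382, 415, 442, 442, 637, 637, 767, 820, 1008, 1068, 1068, 1303
The 2 values of 442 occupy positions 3–4 → each gets rank 3.
The 2 values of 637 occupy positions 5–6 → each gets rank 5.
The 2 values of 1068 occupy positions 10–11 → each gets rank 10.
Ivy has value 382 mm → rank 1.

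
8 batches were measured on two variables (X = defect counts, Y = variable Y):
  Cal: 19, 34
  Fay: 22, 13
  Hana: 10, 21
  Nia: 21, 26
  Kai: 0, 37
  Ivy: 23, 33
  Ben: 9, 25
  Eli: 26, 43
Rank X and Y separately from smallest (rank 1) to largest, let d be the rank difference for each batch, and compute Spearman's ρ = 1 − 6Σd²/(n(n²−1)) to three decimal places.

0.143

Ranks of variable 1: 4, 6, 3, 5, 1, 7, 2, 8
Ranks of variable 2: 6, 1, 2, 4, 7, 5, 3, 8
d = r₁ − r₂: -2, 5, 1, 1, -6, 2, -1, 0
d²: 4, 25, 1, 1, 36, 4, 1, 0; Σd² = 72
ρ = 1 − 6·72/(8·63) = 1 − 432/504 = 0.143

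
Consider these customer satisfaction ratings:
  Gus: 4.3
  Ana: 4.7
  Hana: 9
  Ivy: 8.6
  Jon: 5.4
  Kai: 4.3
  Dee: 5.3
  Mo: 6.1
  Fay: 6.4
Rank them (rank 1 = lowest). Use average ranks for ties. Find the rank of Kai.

Sorted (ascending): 4.3, 4.3, 4.7, 5.3, 5.4, 6.1, 6.4, 8.6, 9
The 2 values of 4.3 occupy positions 1–2 → average rank (1+2)/2 = 1.5.
Kai has value 4.3 → rank 1.5.

1.5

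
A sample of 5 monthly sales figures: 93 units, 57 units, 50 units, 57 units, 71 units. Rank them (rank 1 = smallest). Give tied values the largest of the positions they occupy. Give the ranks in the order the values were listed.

Sorted (ascending): 50, 57, 57, 71, 93
The 2 values of 57 occupy positions 2–3 → each gets rank 3.

5, 3, 1, 3, 4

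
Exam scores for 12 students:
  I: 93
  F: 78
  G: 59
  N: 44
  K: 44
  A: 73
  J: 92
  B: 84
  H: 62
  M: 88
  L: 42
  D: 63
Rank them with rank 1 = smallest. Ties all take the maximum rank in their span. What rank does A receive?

Sorted (ascending): 42, 44, 44, 59, 62, 63, 73, 78, 84, 88, 92, 93
The 2 values of 44 occupy positions 2–3 → each gets rank 3.
A has value 73 → rank 7.

7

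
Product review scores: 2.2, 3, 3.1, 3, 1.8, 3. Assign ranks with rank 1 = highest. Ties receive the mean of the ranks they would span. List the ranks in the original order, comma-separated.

Sorted (descending): 3.1, 3, 3, 3, 2.2, 1.8
The 3 values of 3 occupy positions 2–4 → average rank 3.

5, 3, 1, 3, 6, 3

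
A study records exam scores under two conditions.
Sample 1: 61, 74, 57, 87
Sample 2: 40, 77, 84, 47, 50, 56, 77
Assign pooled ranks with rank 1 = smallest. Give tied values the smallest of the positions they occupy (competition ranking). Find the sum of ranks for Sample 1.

29

Sorted (ascending): 40, 47, 50, 56, 57, 61, 74, 77, 77, 84, 87
The 2 values of 77 occupy positions 8–9 → each gets rank 8.
Sample 1 values → pooled ranks: 61→6, 74→7, 57→5, 87→11
Rank sum = 6 + 7 + 5 + 11 = 29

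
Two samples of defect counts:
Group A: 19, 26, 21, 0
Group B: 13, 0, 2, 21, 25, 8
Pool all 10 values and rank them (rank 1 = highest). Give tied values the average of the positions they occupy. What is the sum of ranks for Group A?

19

Sorted (descending): 26, 25, 21, 21, 19, 13, 8, 2, 0, 0
The 2 values of 21 occupy positions 3–4 → average rank (3+4)/2 = 3.5.
The 2 values of 0 occupy positions 9–10 → average rank (9+10)/2 = 9.5.
Group A values → pooled ranks: 19→5, 26→1, 21→3.5, 0→9.5
Rank sum = 5 + 1 + 3.5 + 9.5 = 19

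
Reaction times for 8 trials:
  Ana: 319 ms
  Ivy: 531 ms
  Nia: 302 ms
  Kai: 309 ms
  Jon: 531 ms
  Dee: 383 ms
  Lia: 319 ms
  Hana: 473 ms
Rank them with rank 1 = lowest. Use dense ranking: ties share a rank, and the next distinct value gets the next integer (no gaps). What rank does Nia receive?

1

Sorted (ascending): 302, 309, 319, 319, 383, 473, 531, 531
The 2 values of 319 share dense rank 3.
The 2 values of 531 share dense rank 6.
Remaining distinct values take the next consecutive integers.
Nia has value 302 ms → rank 1.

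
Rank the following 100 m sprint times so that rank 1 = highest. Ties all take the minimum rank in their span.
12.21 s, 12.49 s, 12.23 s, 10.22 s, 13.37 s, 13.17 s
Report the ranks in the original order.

5, 3, 4, 6, 1, 2

Sorted (descending): 13.37, 13.17, 12.49, 12.23, 12.21, 10.22
No ties — each value takes its position as its rank.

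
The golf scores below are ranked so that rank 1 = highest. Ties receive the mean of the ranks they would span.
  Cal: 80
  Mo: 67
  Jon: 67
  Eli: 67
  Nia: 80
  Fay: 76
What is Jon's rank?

Sorted (descending): 80, 80, 76, 67, 67, 67
The 2 values of 80 occupy positions 1–2 → average rank (1+2)/2 = 1.5.
The 3 values of 67 occupy positions 4–6 → average rank 5.
Jon has value 67 → rank 5.

5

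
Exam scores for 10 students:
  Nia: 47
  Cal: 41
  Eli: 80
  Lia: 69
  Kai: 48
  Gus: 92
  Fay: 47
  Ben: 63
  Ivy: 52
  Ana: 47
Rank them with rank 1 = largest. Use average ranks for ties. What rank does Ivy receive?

Sorted (descending): 92, 80, 69, 63, 52, 48, 47, 47, 47, 41
The 3 values of 47 occupy positions 7–9 → average rank 8.
Ivy has value 52 → rank 5.

5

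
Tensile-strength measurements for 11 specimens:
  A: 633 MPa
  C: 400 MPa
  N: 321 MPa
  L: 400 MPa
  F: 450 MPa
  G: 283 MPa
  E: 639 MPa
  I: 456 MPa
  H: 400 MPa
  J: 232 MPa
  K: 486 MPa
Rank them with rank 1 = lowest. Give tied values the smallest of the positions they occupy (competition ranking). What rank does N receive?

3

Sorted (ascending): 232, 283, 321, 400, 400, 400, 450, 456, 486, 633, 639
The 3 values of 400 occupy positions 4–6 → each gets rank 4.
N has value 321 MPa → rank 3.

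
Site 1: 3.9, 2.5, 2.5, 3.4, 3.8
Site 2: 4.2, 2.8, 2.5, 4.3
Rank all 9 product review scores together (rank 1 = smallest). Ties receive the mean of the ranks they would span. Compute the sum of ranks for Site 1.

Sorted (ascending): 2.5, 2.5, 2.5, 2.8, 3.4, 3.8, 3.9, 4.2, 4.3
The 3 values of 2.5 occupy positions 1–3 → average rank 2.
Site 1 values → pooled ranks: 3.9→7, 2.5→2, 2.5→2, 3.4→5, 3.8→6
Rank sum = 7 + 2 + 2 + 5 + 6 = 22

22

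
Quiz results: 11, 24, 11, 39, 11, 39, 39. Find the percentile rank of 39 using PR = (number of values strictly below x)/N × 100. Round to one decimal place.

57.1

N = 7.
Strictly below 39: 4. Equal to 39: 3.
PR = 4/7 × 100 = 57.1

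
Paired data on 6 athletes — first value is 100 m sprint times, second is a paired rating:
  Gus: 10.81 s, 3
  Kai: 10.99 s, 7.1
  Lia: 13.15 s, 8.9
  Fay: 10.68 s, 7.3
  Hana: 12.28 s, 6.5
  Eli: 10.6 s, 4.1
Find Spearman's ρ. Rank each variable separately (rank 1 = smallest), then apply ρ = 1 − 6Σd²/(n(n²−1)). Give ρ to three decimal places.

Ranks of variable 1: 3, 4, 6, 2, 5, 1
Ranks of variable 2: 1, 4, 6, 5, 3, 2
d = r₁ − r₂: 2, 0, 0, -3, 2, -1
d²: 4, 0, 0, 9, 4, 1; Σd² = 18
ρ = 1 − 6·18/(6·35) = 1 − 108/210 = 0.486

0.486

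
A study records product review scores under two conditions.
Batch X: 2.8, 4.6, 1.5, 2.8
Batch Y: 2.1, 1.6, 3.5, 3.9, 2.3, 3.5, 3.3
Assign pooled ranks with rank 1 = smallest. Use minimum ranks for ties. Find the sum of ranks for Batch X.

Sorted (ascending): 1.5, 1.6, 2.1, 2.3, 2.8, 2.8, 3.3, 3.5, 3.5, 3.9, 4.6
The 2 values of 2.8 occupy positions 5–6 → each gets rank 5.
The 2 values of 3.5 occupy positions 8–9 → each gets rank 8.
Batch X values → pooled ranks: 2.8→5, 4.6→11, 1.5→1, 2.8→5
Rank sum = 5 + 11 + 1 + 5 = 22

22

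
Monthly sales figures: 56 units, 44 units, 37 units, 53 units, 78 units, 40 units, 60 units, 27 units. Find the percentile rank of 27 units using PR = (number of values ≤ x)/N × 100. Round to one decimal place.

12.5

N = 8.
Strictly below 27: 0. Equal to 27: 1.
PR = 1/8 × 100 = 12.5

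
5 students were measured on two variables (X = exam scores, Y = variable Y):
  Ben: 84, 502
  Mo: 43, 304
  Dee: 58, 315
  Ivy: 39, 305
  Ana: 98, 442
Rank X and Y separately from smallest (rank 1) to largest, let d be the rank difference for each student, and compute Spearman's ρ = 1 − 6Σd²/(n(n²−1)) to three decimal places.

0.800

Ranks of variable 1: 4, 2, 3, 1, 5
Ranks of variable 2: 5, 1, 3, 2, 4
d = r₁ − r₂: -1, 1, 0, -1, 1
d²: 1, 1, 0, 1, 1; Σd² = 4
ρ = 1 − 6·4/(5·24) = 1 − 24/120 = 0.800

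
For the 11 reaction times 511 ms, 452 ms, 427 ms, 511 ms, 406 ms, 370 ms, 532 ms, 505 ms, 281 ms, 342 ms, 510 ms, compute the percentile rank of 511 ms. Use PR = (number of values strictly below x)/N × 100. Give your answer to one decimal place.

72.7

N = 11.
Strictly below 511: 8. Equal to 511: 2.
PR = 8/11 × 100 = 72.7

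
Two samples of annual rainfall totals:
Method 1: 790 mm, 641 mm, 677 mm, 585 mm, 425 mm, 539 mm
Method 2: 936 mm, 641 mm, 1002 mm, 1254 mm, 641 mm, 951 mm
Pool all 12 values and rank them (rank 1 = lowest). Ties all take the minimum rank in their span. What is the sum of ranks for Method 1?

25

Sorted (ascending): 425, 539, 585, 641, 641, 641, 677, 790, 936, 951, 1002, 1254
The 3 values of 641 occupy positions 4–6 → each gets rank 4.
Method 1 values → pooled ranks: 790→8, 641→4, 677→7, 585→3, 425→1, 539→2
Rank sum = 8 + 4 + 7 + 3 + 1 + 2 = 25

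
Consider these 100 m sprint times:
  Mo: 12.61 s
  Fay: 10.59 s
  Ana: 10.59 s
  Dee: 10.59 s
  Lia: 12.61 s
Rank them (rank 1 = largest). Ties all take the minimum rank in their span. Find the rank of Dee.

Sorted (descending): 12.61, 12.61, 10.59, 10.59, 10.59
The 2 values of 12.61 occupy positions 1–2 → each gets rank 1.
The 3 values of 10.59 occupy positions 3–5 → each gets rank 3.
Dee has value 10.59 s → rank 3.

3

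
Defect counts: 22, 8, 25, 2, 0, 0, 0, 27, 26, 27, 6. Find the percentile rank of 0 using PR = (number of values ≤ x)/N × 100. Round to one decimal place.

N = 11.
Strictly below 0: 0. Equal to 0: 3.
PR = 3/11 × 100 = 27.3

27.3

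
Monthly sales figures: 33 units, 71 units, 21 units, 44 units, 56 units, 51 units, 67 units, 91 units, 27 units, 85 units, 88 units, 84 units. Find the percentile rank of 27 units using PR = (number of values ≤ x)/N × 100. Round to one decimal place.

16.7

N = 12.
Strictly below 27: 1. Equal to 27: 1.
PR = 2/12 × 100 = 16.7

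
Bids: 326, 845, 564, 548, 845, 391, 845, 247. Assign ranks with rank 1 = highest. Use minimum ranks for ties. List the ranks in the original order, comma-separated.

Sorted (descending): 845, 845, 845, 564, 548, 391, 326, 247
The 3 values of 845 occupy positions 1–3 → each gets rank 1.

7, 1, 4, 5, 1, 6, 1, 8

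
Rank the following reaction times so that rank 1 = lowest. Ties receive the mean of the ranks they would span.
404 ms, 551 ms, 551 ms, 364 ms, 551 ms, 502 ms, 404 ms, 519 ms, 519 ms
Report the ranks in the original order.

Sorted (ascending): 364, 404, 404, 502, 519, 519, 551, 551, 551
The 2 values of 404 occupy positions 2–3 → average rank (2+3)/2 = 2.5.
The 2 values of 519 occupy positions 5–6 → average rank (5+6)/2 = 5.5.
The 3 values of 551 occupy positions 7–9 → average rank 8.

2.5, 8, 8, 1, 8, 4, 2.5, 5.5, 5.5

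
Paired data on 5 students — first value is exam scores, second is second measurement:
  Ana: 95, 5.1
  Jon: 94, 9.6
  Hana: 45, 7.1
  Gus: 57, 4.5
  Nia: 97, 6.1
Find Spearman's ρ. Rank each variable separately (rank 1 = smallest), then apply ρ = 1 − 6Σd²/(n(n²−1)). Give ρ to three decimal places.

Ranks of variable 1: 4, 3, 1, 2, 5
Ranks of variable 2: 2, 5, 4, 1, 3
d = r₁ − r₂: 2, -2, -3, 1, 2
d²: 4, 4, 9, 1, 4; Σd² = 22
ρ = 1 − 6·22/(5·24) = 1 − 132/120 = -0.100

-0.100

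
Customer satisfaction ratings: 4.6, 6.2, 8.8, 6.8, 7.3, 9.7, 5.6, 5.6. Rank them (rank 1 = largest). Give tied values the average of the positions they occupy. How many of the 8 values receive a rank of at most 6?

Sorted (descending): 9.7, 8.8, 7.3, 6.8, 6.2, 5.6, 5.6, 4.6
The 2 values of 5.6 occupy positions 6–7 → average rank (6+7)/2 = 6.5.
Ranks ≤ 6: {1, 2, 3, 4, 5} → 5 values.

5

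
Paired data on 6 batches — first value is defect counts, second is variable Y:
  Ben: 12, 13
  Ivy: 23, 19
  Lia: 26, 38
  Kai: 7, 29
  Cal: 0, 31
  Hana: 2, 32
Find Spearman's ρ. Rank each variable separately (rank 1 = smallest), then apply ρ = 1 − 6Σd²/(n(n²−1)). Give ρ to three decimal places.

-0.029

Ranks of variable 1: 4, 5, 6, 3, 1, 2
Ranks of variable 2: 1, 2, 6, 3, 4, 5
d = r₁ − r₂: 3, 3, 0, 0, -3, -3
d²: 9, 9, 0, 0, 9, 9; Σd² = 36
ρ = 1 − 6·36/(6·35) = 1 − 216/210 = -0.029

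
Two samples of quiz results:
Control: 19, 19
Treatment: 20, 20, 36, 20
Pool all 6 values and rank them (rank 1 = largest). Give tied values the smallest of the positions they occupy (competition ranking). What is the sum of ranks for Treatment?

Sorted (descending): 36, 20, 20, 20, 19, 19
The 3 values of 20 occupy positions 2–4 → each gets rank 2.
The 2 values of 19 occupy positions 5–6 → each gets rank 5.
Treatment values → pooled ranks: 20→2, 20→2, 36→1, 20→2
Rank sum = 2 + 2 + 1 + 2 = 7

7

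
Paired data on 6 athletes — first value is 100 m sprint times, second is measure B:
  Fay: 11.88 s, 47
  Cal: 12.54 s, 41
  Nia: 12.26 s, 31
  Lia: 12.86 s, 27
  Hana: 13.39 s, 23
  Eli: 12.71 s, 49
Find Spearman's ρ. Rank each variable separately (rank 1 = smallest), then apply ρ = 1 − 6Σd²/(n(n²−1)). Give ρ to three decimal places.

Ranks of variable 1: 1, 3, 2, 5, 6, 4
Ranks of variable 2: 5, 4, 3, 2, 1, 6
d = r₁ − r₂: -4, -1, -1, 3, 5, -2
d²: 16, 1, 1, 9, 25, 4; Σd² = 56
ρ = 1 − 6·56/(6·35) = 1 − 336/210 = -0.600

-0.600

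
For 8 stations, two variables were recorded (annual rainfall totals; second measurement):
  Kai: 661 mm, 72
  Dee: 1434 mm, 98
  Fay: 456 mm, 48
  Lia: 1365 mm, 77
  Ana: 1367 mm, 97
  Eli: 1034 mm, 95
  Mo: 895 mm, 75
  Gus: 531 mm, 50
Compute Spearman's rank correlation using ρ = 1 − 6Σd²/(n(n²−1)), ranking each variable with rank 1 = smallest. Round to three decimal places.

0.976

Ranks of variable 1: 3, 8, 1, 6, 7, 5, 4, 2
Ranks of variable 2: 3, 8, 1, 5, 7, 6, 4, 2
d = r₁ − r₂: 0, 0, 0, 1, 0, -1, 0, 0
d²: 0, 0, 0, 1, 0, 1, 0, 0; Σd² = 2
ρ = 1 − 6·2/(8·63) = 1 − 12/504 = 0.976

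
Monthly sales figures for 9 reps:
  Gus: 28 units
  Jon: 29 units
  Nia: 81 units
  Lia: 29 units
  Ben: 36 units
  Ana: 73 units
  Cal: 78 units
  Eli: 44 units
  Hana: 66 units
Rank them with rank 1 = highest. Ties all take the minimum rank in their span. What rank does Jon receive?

Sorted (descending): 81, 78, 73, 66, 44, 36, 29, 29, 28
The 2 values of 29 occupy positions 7–8 → each gets rank 7.
Jon has value 29 units → rank 7.

7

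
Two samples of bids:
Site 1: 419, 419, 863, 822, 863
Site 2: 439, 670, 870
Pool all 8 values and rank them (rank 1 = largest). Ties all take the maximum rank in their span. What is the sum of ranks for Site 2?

Sorted (descending): 870, 863, 863, 822, 670, 439, 419, 419
The 2 values of 863 occupy positions 2–3 → each gets rank 3.
The 2 values of 419 occupy positions 7–8 → each gets rank 8.
Site 2 values → pooled ranks: 439→6, 670→5, 870→1
Rank sum = 6 + 5 + 1 = 12

12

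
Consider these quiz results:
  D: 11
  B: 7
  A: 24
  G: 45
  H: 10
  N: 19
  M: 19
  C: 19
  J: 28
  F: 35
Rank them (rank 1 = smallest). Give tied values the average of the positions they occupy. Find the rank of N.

5

Sorted (ascending): 7, 10, 11, 19, 19, 19, 24, 28, 35, 45
The 3 values of 19 occupy positions 4–6 → average rank 5.
N has value 19 → rank 5.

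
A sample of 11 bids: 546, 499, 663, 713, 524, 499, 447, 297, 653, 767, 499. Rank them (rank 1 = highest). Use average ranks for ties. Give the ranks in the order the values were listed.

Sorted (descending): 767, 713, 663, 653, 546, 524, 499, 499, 499, 447, 297
The 3 values of 499 occupy positions 7–9 → average rank 8.

5, 8, 3, 2, 6, 8, 10, 11, 4, 1, 8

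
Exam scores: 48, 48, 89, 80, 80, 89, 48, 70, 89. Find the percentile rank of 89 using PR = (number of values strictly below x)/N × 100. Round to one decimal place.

N = 9.
Strictly below 89: 6. Equal to 89: 3.
PR = 6/9 × 100 = 66.7

66.7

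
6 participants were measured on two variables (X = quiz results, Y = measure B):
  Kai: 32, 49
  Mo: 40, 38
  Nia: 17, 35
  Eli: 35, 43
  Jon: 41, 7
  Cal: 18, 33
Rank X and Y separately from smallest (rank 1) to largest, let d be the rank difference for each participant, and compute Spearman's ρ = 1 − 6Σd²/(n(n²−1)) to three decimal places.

-0.143

Ranks of variable 1: 3, 5, 1, 4, 6, 2
Ranks of variable 2: 6, 4, 3, 5, 1, 2
d = r₁ − r₂: -3, 1, -2, -1, 5, 0
d²: 9, 1, 4, 1, 25, 0; Σd² = 40
ρ = 1 − 6·40/(6·35) = 1 − 240/210 = -0.143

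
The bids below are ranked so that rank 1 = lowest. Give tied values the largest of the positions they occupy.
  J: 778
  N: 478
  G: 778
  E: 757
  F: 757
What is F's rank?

3

Sorted (ascending): 478, 757, 757, 778, 778
The 2 values of 757 occupy positions 2–3 → each gets rank 3.
The 2 values of 778 occupy positions 4–5 → each gets rank 5.
F has value 757 → rank 3.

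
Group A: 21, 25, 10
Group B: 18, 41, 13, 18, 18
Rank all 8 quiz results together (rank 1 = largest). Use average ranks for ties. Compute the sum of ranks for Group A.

13

Sorted (descending): 41, 25, 21, 18, 18, 18, 13, 10
The 3 values of 18 occupy positions 4–6 → average rank 5.
Group A values → pooled ranks: 21→3, 25→2, 10→8
Rank sum = 3 + 2 + 8 = 13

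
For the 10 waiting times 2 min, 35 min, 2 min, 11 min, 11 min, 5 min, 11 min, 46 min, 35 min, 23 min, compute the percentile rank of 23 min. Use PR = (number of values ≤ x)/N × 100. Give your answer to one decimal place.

N = 10.
Strictly below 23: 6. Equal to 23: 1.
PR = 7/10 × 100 = 70.0

70.0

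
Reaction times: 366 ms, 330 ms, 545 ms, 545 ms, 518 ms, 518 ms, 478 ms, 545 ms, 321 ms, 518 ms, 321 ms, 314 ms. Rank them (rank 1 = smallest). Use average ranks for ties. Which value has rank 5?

Sorted (ascending): 314, 321, 321, 330, 366, 478, 518, 518, 518, 545, 545, 545
The 2 values of 321 occupy positions 2–3 → average rank (2+3)/2 = 2.5.
The 3 values of 518 occupy positions 7–9 → average rank 8.
The 3 values of 545 occupy positions 10–12 → average rank 11.
Rank 5 → value 366.

366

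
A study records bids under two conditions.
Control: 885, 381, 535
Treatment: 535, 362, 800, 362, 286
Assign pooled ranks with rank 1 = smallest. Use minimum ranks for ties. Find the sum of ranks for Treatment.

Sorted (ascending): 286, 362, 362, 381, 535, 535, 800, 885
The 2 values of 362 occupy positions 2–3 → each gets rank 2.
The 2 values of 535 occupy positions 5–6 → each gets rank 5.
Treatment values → pooled ranks: 535→5, 362→2, 800→7, 362→2, 286→1
Rank sum = 5 + 2 + 7 + 2 + 1 = 17

17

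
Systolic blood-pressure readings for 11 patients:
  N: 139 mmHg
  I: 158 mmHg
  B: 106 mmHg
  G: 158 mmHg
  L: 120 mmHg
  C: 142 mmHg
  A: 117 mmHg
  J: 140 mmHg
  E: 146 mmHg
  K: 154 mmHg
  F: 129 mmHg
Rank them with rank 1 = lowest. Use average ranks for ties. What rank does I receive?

10.5

Sorted (ascending): 106, 117, 120, 129, 139, 140, 142, 146, 154, 158, 158
The 2 values of 158 occupy positions 10–11 → average rank (10+11)/2 = 10.5.
I has value 158 mmHg → rank 10.5.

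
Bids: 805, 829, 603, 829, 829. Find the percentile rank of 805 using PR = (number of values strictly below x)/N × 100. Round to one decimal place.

20.0

N = 5.
Strictly below 805: 1. Equal to 805: 1.
PR = 1/5 × 100 = 20.0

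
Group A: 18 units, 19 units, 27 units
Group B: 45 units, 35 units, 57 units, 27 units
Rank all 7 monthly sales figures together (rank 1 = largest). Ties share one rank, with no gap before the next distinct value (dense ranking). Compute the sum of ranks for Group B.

Sorted (descending): 57, 45, 35, 27, 27, 19, 18
The 2 values of 27 share dense rank 4.
Remaining distinct values take the next consecutive integers.
Group B values → pooled ranks: 45→2, 35→3, 57→1, 27→4
Rank sum = 2 + 3 + 1 + 4 = 10

10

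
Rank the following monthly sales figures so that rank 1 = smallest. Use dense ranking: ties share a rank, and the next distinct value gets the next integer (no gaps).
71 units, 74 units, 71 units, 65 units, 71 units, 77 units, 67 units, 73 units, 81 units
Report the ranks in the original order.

Sorted (ascending): 65, 67, 71, 71, 71, 73, 74, 77, 81
The 3 values of 71 share dense rank 3.
Remaining distinct values take the next consecutive integers.

3, 5, 3, 1, 3, 6, 2, 4, 7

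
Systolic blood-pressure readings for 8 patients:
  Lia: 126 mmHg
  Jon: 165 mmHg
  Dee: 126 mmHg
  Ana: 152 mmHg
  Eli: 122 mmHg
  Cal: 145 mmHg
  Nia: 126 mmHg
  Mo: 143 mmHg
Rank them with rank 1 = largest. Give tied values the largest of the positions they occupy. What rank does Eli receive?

Sorted (descending): 165, 152, 145, 143, 126, 126, 126, 122
The 3 values of 126 occupy positions 5–7 → each gets rank 7.
Eli has value 122 mmHg → rank 8.

8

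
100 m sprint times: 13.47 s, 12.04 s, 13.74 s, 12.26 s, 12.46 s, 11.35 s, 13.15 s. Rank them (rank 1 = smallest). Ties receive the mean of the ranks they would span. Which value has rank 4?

12.46

Sorted (ascending): 11.35, 12.04, 12.26, 12.46, 13.15, 13.47, 13.74
No ties — each value takes its position as its rank.
Rank 4 → value 12.46.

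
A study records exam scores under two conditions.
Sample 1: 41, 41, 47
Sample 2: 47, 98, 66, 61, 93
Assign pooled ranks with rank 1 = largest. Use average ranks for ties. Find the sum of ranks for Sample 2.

Sorted (descending): 98, 93, 66, 61, 47, 47, 41, 41
The 2 values of 47 occupy positions 5–6 → average rank (5+6)/2 = 5.5.
The 2 values of 41 occupy positions 7–8 → average rank (7+8)/2 = 7.5.
Sample 2 values → pooled ranks: 47→5.5, 98→1, 66→3, 61→4, 93→2
Rank sum = 5.5 + 1 + 3 + 4 + 2 = 15.5

15.5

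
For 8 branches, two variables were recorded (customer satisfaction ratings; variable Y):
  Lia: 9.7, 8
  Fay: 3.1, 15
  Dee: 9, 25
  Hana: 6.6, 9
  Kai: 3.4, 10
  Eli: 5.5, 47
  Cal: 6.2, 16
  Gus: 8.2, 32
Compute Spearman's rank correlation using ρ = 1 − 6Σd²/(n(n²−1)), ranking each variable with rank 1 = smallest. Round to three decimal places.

-0.143

Ranks of variable 1: 8, 1, 7, 5, 2, 3, 4, 6
Ranks of variable 2: 1, 4, 6, 2, 3, 8, 5, 7
d = r₁ − r₂: 7, -3, 1, 3, -1, -5, -1, -1
d²: 49, 9, 1, 9, 1, 25, 1, 1; Σd² = 96
ρ = 1 − 6·96/(8·63) = 1 − 576/504 = -0.143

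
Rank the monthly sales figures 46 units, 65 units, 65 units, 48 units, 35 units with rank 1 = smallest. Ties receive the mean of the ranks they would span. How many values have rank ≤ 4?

3

Sorted (ascending): 35, 46, 48, 65, 65
The 2 values of 65 occupy positions 4–5 → average rank (4+5)/2 = 4.5.
Ranks ≤ 4: {1, 2, 3} → 3 values.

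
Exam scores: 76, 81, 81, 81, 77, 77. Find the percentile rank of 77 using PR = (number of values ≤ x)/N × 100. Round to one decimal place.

50.0

N = 6.
Strictly below 77: 1. Equal to 77: 2.
PR = 3/6 × 100 = 50.0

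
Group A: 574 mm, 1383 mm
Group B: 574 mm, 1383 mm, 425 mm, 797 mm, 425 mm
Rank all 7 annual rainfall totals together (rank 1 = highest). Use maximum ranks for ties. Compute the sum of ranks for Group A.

7

Sorted (descending): 1383, 1383, 797, 574, 574, 425, 425
The 2 values of 1383 occupy positions 1–2 → each gets rank 2.
The 2 values of 574 occupy positions 4–5 → each gets rank 5.
The 2 values of 425 occupy positions 6–7 → each gets rank 7.
Group A values → pooled ranks: 574→5, 1383→2
Rank sum = 5 + 2 = 7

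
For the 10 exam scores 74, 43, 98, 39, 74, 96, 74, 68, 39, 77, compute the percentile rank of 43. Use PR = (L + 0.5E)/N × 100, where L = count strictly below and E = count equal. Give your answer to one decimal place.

25.0

N = 10.
Strictly below 43: 2. Equal to 43: 1.
PR = (2 + 0.5·1)/10 × 100 = 25.0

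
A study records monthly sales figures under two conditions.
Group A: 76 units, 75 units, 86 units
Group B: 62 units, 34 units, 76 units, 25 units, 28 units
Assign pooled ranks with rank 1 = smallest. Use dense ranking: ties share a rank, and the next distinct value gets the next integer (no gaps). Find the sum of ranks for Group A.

Sorted (ascending): 25, 28, 34, 62, 75, 76, 76, 86
The 2 values of 76 share dense rank 6.
Remaining distinct values take the next consecutive integers.
Group A values → pooled ranks: 76→6, 75→5, 86→7
Rank sum = 6 + 5 + 7 = 18

18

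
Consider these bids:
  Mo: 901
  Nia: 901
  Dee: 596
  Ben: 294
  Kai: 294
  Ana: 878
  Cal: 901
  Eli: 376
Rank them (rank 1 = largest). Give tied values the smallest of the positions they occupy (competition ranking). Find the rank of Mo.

1

Sorted (descending): 901, 901, 901, 878, 596, 376, 294, 294
The 3 values of 901 occupy positions 1–3 → each gets rank 1.
The 2 values of 294 occupy positions 7–8 → each gets rank 7.
Mo has value 901 → rank 1.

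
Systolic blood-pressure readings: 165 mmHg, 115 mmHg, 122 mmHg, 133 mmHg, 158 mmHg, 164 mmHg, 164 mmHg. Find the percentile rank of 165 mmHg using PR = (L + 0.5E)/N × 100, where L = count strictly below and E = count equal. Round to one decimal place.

N = 7.
Strictly below 165: 6. Equal to 165: 1.
PR = (6 + 0.5·1)/7 × 100 = 92.9

92.9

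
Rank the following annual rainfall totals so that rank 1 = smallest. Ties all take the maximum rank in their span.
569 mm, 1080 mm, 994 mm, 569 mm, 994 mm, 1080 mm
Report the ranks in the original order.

2, 6, 4, 2, 4, 6

Sorted (ascending): 569, 569, 994, 994, 1080, 1080
The 2 values of 569 occupy positions 1–2 → each gets rank 2.
The 2 values of 994 occupy positions 3–4 → each gets rank 4.
The 2 values of 1080 occupy positions 5–6 → each gets rank 6.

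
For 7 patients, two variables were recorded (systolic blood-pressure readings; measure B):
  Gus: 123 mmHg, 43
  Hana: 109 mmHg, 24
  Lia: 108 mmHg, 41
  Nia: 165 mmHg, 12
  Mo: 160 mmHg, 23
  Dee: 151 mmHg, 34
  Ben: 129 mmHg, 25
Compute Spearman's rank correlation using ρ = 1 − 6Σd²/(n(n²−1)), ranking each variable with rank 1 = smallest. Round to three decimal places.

Ranks of variable 1: 3, 2, 1, 7, 6, 5, 4
Ranks of variable 2: 7, 3, 6, 1, 2, 5, 4
d = r₁ − r₂: -4, -1, -5, 6, 4, 0, 0
d²: 16, 1, 25, 36, 16, 0, 0; Σd² = 94
ρ = 1 − 6·94/(7·48) = 1 − 564/336 = -0.679

-0.679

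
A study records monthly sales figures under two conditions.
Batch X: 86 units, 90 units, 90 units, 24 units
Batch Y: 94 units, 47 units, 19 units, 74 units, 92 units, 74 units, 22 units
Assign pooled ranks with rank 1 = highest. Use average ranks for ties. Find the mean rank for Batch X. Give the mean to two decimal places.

Sorted (descending): 94, 92, 90, 90, 86, 74, 74, 47, 24, 22, 19
The 2 values of 90 occupy positions 3–4 → average rank (3+4)/2 = 3.5.
The 2 values of 74 occupy positions 6–7 → average rank (6+7)/2 = 6.5.
Batch X values → pooled ranks: 86→5, 90→3.5, 90→3.5, 24→9
Mean rank = (5 + 3.5 + 3.5 + 9) / 4 = 5.25

5.25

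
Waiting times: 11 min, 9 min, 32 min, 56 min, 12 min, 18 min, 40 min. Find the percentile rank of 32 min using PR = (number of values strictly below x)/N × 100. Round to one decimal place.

57.1

N = 7.
Strictly below 32: 4. Equal to 32: 1.
PR = 4/7 × 100 = 57.1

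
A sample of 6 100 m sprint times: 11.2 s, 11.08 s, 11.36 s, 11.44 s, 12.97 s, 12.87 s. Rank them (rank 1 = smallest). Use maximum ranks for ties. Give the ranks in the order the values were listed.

Sorted (ascending): 11.08, 11.2, 11.36, 11.44, 12.87, 12.97
No ties — each value takes its position as its rank.

2, 1, 3, 4, 6, 5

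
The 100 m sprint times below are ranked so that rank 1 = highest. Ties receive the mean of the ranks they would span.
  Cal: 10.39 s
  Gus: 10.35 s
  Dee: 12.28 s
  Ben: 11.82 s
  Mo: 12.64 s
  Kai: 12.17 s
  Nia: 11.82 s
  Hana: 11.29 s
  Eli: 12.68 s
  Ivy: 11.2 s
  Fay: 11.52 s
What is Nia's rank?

5.5

Sorted (descending): 12.68, 12.64, 12.28, 12.17, 11.82, 11.82, 11.52, 11.29, 11.2, 10.39, 10.35
The 2 values of 11.82 occupy positions 5–6 → average rank (5+6)/2 = 5.5.
Nia has value 11.82 s → rank 5.5.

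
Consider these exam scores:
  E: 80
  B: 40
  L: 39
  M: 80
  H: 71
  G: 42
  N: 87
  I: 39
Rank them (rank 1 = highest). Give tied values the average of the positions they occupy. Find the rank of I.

Sorted (descending): 87, 80, 80, 71, 42, 40, 39, 39
The 2 values of 80 occupy positions 2–3 → average rank (2+3)/2 = 2.5.
The 2 values of 39 occupy positions 7–8 → average rank (7+8)/2 = 7.5.
I has value 39 → rank 7.5.

7.5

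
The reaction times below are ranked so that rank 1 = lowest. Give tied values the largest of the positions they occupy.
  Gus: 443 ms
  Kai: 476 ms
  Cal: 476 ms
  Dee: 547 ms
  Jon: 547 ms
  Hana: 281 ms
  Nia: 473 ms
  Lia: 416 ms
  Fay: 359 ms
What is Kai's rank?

Sorted (ascending): 281, 359, 416, 443, 473, 476, 476, 547, 547
The 2 values of 476 occupy positions 6–7 → each gets rank 7.
The 2 values of 547 occupy positions 8–9 → each gets rank 9.
Kai has value 476 ms → rank 7.

7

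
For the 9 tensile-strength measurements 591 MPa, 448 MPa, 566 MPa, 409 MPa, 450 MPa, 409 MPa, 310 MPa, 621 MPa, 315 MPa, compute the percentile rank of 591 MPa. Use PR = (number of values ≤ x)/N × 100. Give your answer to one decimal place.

88.9

N = 9.
Strictly below 591: 7. Equal to 591: 1.
PR = 8/9 × 100 = 88.9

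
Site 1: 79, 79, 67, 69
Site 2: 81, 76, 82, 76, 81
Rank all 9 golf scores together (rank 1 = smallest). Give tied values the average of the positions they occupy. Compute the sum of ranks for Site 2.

Sorted (ascending): 67, 69, 76, 76, 79, 79, 81, 81, 82
The 2 values of 76 occupy positions 3–4 → average rank (3+4)/2 = 3.5.
The 2 values of 79 occupy positions 5–6 → average rank (5+6)/2 = 5.5.
The 2 values of 81 occupy positions 7–8 → average rank (7+8)/2 = 7.5.
Site 2 values → pooled ranks: 81→7.5, 76→3.5, 82→9, 76→3.5, 81→7.5
Rank sum = 7.5 + 3.5 + 9 + 3.5 + 7.5 = 31

31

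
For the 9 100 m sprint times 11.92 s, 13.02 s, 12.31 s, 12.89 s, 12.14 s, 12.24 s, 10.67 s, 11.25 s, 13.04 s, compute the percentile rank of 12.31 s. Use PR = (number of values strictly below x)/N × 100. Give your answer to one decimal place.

55.6

N = 9.
Strictly below 12.31: 5. Equal to 12.31: 1.
PR = 5/9 × 100 = 55.6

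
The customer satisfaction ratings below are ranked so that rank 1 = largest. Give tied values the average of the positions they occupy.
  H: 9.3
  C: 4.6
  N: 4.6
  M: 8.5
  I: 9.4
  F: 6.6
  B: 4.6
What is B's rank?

Sorted (descending): 9.4, 9.3, 8.5, 6.6, 4.6, 4.6, 4.6
The 3 values of 4.6 occupy positions 5–7 → average rank 6.
B has value 4.6 → rank 6.

6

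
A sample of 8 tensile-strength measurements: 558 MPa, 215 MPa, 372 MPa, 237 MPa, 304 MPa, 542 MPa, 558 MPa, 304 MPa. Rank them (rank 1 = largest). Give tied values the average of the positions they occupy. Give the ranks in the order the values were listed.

Sorted (descending): 558, 558, 542, 372, 304, 304, 237, 215
The 2 values of 558 occupy positions 1–2 → average rank (1+2)/2 = 1.5.
The 2 values of 304 occupy positions 5–6 → average rank (5+6)/2 = 5.5.

1.5, 8, 4, 7, 5.5, 3, 1.5, 5.5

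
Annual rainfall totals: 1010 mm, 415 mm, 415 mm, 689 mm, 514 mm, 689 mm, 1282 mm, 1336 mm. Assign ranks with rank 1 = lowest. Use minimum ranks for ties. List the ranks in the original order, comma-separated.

Sorted (ascending): 415, 415, 514, 689, 689, 1010, 1282, 1336
The 2 values of 415 occupy positions 1–2 → each gets rank 1.
The 2 values of 689 occupy positions 4–5 → each gets rank 4.

6, 1, 1, 4, 3, 4, 7, 8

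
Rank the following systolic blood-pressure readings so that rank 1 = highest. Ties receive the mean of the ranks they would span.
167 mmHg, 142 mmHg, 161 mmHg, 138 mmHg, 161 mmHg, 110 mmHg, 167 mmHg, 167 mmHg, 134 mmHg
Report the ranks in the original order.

Sorted (descending): 167, 167, 167, 161, 161, 142, 138, 134, 110
The 3 values of 167 occupy positions 1–3 → average rank 2.
The 2 values of 161 occupy positions 4–5 → average rank (4+5)/2 = 4.5.

2, 6, 4.5, 7, 4.5, 9, 2, 2, 8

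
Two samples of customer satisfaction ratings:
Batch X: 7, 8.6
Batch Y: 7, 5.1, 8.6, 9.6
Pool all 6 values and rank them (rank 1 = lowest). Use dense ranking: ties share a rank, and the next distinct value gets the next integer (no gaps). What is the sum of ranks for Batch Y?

Sorted (ascending): 5.1, 7, 7, 8.6, 8.6, 9.6
The 2 values of 7 share dense rank 2.
The 2 values of 8.6 share dense rank 3.
Remaining distinct values take the next consecutive integers.
Batch Y values → pooled ranks: 7→2, 5.1→1, 8.6→3, 9.6→4
Rank sum = 2 + 1 + 3 + 4 = 10

10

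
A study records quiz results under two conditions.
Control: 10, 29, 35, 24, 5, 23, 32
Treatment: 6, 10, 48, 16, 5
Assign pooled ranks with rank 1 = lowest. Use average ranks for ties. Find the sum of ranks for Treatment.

Sorted (ascending): 5, 5, 6, 10, 10, 16, 23, 24, 29, 32, 35, 48
The 2 values of 5 occupy positions 1–2 → average rank (1+2)/2 = 1.5.
The 2 values of 10 occupy positions 4–5 → average rank (4+5)/2 = 4.5.
Treatment values → pooled ranks: 6→3, 10→4.5, 48→12, 16→6, 5→1.5
Rank sum = 3 + 4.5 + 12 + 6 + 1.5 = 27

27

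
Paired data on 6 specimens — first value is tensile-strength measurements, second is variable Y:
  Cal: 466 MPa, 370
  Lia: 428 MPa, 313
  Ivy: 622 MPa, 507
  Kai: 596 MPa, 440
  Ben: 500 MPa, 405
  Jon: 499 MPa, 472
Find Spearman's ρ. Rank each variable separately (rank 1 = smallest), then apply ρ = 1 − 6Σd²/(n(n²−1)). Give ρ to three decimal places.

Ranks of variable 1: 2, 1, 6, 5, 4, 3
Ranks of variable 2: 2, 1, 6, 4, 3, 5
d = r₁ − r₂: 0, 0, 0, 1, 1, -2
d²: 0, 0, 0, 1, 1, 4; Σd² = 6
ρ = 1 − 6·6/(6·35) = 1 − 36/210 = 0.829

0.829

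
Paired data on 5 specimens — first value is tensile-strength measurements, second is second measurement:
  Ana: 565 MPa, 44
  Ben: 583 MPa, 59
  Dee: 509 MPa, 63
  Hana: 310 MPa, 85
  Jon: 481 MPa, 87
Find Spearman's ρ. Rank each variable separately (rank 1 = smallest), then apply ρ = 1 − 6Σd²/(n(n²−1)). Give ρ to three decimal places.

Ranks of variable 1: 4, 5, 3, 1, 2
Ranks of variable 2: 1, 2, 3, 4, 5
d = r₁ − r₂: 3, 3, 0, -3, -3
d²: 9, 9, 0, 9, 9; Σd² = 36
ρ = 1 − 6·36/(5·24) = 1 − 216/120 = -0.800

-0.800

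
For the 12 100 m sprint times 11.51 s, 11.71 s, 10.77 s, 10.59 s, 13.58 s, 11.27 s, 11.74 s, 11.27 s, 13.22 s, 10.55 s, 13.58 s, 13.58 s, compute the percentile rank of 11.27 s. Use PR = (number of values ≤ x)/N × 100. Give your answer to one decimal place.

N = 12.
Strictly below 11.27: 3. Equal to 11.27: 2.
PR = 5/12 × 100 = 41.7

41.7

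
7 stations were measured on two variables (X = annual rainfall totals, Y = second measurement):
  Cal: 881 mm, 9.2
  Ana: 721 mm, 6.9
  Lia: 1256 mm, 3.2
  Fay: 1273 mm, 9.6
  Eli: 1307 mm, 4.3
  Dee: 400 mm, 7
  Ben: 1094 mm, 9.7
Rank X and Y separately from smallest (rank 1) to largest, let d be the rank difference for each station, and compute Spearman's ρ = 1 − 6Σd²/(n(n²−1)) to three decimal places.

-0.143

Ranks of variable 1: 3, 2, 5, 6, 7, 1, 4
Ranks of variable 2: 5, 3, 1, 6, 2, 4, 7
d = r₁ − r₂: -2, -1, 4, 0, 5, -3, -3
d²: 4, 1, 16, 0, 25, 9, 9; Σd² = 64
ρ = 1 − 6·64/(7·48) = 1 − 384/336 = -0.143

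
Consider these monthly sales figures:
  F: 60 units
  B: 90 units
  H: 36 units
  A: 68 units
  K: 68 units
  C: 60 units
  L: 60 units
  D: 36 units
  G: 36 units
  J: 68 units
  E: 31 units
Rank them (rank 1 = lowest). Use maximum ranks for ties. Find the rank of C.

7

Sorted (ascending): 31, 36, 36, 36, 60, 60, 60, 68, 68, 68, 90
The 3 values of 36 occupy positions 2–4 → each gets rank 4.
The 3 values of 60 occupy positions 5–7 → each gets rank 7.
The 3 values of 68 occupy positions 8–10 → each gets rank 10.
C has value 60 units → rank 7.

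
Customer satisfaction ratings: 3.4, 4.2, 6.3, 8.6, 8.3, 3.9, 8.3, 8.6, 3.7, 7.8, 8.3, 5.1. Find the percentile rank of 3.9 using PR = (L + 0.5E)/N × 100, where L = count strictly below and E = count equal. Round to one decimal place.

N = 12.
Strictly below 3.9: 2. Equal to 3.9: 1.
PR = (2 + 0.5·1)/12 × 100 = 20.8

20.8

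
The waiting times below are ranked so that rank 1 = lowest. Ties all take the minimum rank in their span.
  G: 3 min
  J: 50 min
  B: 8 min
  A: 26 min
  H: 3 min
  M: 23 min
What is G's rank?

Sorted (ascending): 3, 3, 8, 23, 26, 50
The 2 values of 3 occupy positions 1–2 → each gets rank 1.
G has value 3 min → rank 1.

1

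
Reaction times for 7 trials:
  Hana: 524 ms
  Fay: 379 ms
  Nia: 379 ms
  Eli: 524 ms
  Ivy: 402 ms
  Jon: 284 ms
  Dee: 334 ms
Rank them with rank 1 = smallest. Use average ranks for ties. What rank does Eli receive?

6.5

Sorted (ascending): 284, 334, 379, 379, 402, 524, 524
The 2 values of 379 occupy positions 3–4 → average rank (3+4)/2 = 3.5.
The 2 values of 524 occupy positions 6–7 → average rank (6+7)/2 = 6.5.
Eli has value 524 ms → rank 6.5.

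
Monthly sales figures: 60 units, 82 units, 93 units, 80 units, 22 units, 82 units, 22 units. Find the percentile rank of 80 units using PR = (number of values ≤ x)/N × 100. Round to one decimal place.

57.1

N = 7.
Strictly below 80: 3. Equal to 80: 1.
PR = 4/7 × 100 = 57.1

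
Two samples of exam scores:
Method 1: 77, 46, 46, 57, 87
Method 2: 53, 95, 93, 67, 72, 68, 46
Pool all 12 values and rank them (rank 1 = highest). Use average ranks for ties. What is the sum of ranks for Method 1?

Sorted (descending): 95, 93, 87, 77, 72, 68, 67, 57, 53, 46, 46, 46
The 3 values of 46 occupy positions 10–12 → average rank 11.
Method 1 values → pooled ranks: 77→4, 46→11, 46→11, 57→8, 87→3
Rank sum = 4 + 11 + 11 + 8 + 3 = 37

37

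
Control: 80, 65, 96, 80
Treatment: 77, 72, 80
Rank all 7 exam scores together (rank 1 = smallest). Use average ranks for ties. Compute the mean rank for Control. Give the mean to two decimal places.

4.50

Sorted (ascending): 65, 72, 77, 80, 80, 80, 96
The 3 values of 80 occupy positions 4–6 → average rank 5.
Control values → pooled ranks: 80→5, 65→1, 96→7, 80→5
Mean rank = (5 + 1 + 7 + 5) / 4 = 4.50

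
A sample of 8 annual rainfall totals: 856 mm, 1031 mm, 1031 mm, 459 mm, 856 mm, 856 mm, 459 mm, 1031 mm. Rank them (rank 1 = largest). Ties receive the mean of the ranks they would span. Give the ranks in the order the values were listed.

5, 2, 2, 7.5, 5, 5, 7.5, 2

Sorted (descending): 1031, 1031, 1031, 856, 856, 856, 459, 459
The 3 values of 1031 occupy positions 1–3 → average rank 2.
The 3 values of 856 occupy positions 4–6 → average rank 5.
The 2 values of 459 occupy positions 7–8 → average rank (7+8)/2 = 7.5.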